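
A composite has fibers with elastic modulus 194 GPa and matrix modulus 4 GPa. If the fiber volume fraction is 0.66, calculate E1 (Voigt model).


E1 = Ef*Vf + Em*(1-Vf) = 194*0.66 + 4*0.34 = 129.4 GPa

129.4 GPa


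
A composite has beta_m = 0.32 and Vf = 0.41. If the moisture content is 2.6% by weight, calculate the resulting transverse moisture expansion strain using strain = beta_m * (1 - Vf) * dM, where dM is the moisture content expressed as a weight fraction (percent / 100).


dM = 2.6/100 = 0.026
strain = beta_m * (1-Vf) * dM = 0.32 * 0.59 * 0.026 = 0.0049088

0.0049088


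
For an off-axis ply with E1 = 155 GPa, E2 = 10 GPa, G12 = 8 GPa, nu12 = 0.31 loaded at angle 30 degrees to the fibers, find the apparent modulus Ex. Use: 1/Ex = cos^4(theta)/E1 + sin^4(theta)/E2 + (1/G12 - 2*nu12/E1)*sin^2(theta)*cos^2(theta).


cos^4(30) = 0.5625, sin^4(30) = 0.0625, sin^2(30)*cos^2(30) = 0.1875
1/G12 - 2*nu12/E1 = 1/8 - 2*0.31/155 = 0.121 GPa^-1
1/Ex = 0.5625/155 + 0.0625/10 + 0.121*0.1875 = 0.0325665 GPa^-1
Ex = 30.71 GPa

30.71 GPa


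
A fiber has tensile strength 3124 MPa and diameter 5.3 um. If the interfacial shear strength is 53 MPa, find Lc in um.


Lc = sigma_f * d / (2 * tau_i) = 3124 * 5.3 / (2 * 53) = 156.2 um

156.2 um


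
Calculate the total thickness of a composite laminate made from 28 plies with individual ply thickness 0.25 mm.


h = n * t_ply = 28 * 0.25 = 7.0 mm

7.0 mm


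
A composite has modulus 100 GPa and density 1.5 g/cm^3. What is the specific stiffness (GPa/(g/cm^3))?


Specific stiffness = E/rho = 100/1.5 = 66.7 GPa/(g/cm^3)

66.7 GPa/(g/cm^3)


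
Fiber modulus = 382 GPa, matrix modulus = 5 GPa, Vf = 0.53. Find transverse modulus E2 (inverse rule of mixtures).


1/E2 = Vf/Ef + (1-Vf)/Em = 0.53/382 + 0.47/5
E2 = 10.48 GPa

10.48 GPa


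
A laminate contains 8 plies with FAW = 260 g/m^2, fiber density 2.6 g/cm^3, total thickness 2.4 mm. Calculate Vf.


Vf = n * FAW / (rho_f * h * 1000) = 8 * 260 / (2.6 * 2.4 * 1000) = 0.3333

0.3333


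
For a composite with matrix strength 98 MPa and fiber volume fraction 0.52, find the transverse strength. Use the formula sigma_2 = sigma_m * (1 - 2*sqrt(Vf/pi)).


factor = 1 - 2*sqrt(0.52/pi) = 0.1863
sigma_2 = 98 * 0.1863 = 18.26 MPa

18.26 MPa


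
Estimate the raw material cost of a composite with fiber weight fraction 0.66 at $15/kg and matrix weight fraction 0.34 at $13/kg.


Cost = cost_f*Wf + cost_m*Wm = 15*0.66 + 13*0.34 = $14.32/kg

$14.32/kg


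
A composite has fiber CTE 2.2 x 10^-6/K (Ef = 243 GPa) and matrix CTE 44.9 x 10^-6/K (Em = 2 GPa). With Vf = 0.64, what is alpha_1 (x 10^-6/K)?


E1 = Ef*Vf + Em*(1-Vf) = 156.24
alpha_1 = (alpha_f*Ef*Vf + alpha_m*Em*(1-Vf))/E1 = 2.4 x 10^-6/K

2.4 x 10^-6/K


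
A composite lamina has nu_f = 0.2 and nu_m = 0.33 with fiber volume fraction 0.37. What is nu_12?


nu_12 = nu_f*Vf + nu_m*(1-Vf) = 0.2*0.37 + 0.33*0.63 = 0.2819

0.2819


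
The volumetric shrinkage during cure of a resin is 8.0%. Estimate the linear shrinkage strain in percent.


Linear shrinkage ≈ vol_shrink/3 = 8.0/3 = 2.667%

2.667%


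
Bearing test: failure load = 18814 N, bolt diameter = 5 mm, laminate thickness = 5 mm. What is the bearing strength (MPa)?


sigma_br = F/(d*h) = 18814/(5*5) = 752.6 MPa

752.6 MPa


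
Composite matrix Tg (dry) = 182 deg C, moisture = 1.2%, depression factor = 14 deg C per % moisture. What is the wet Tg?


Tg_wet = Tg_dry - k*moisture = 182 - 14*1.2 = 165.2 deg C

165.2 deg C


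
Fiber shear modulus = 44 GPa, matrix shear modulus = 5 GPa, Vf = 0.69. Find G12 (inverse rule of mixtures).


1/G12 = Vf/Gf + (1-Vf)/Gm = 0.69/44 + 0.31/5
G12 = 12.87 GPa

12.87 GPa


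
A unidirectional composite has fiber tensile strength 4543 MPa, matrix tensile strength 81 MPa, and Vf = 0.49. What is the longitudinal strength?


sigma_1 = sigma_f*Vf + sigma_m*(1-Vf) = 4543*0.49 + 81*0.51 = 2267.4 MPa

2267.4 MPa


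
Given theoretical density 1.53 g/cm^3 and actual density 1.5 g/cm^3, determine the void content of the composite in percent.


Void% = (rho_theo - rho_actual)/rho_theo * 100 = (1.53 - 1.5)/1.53 * 100 = 1.96%

1.96%


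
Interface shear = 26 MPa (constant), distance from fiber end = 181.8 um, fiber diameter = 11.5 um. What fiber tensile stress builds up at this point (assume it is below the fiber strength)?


Force balance: sigma_f * (pi*d^2/4) = tau * (pi*d) * x  ->  sigma_f = 4 * tau * x / d
sigma_f = 4 * 26 * 181.8 / 11.5 = 1644.1 MPa

1644.1 MPa


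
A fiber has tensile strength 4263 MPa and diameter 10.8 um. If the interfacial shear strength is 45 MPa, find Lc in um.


Lc = sigma_f * d / (2 * tau_i) = 4263 * 10.8 / (2 * 45) = 511.6 um

511.6 um


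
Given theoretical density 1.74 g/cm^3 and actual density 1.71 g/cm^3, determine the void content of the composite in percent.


Void% = (rho_theo - rho_actual)/rho_theo * 100 = (1.74 - 1.71)/1.74 * 100 = 1.72%

1.72%


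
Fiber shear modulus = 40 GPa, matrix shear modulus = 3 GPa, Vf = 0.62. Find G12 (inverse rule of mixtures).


1/G12 = Vf/Gf + (1-Vf)/Gm = 0.62/40 + 0.38/3
G12 = 7.03 GPa

7.03 GPa


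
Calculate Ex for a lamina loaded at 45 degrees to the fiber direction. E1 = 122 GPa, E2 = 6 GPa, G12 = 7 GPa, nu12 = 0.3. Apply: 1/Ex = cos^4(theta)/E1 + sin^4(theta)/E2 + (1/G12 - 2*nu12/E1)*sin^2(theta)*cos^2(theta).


cos^4(45) = 0.25, sin^4(45) = 0.25, sin^2(45)*cos^2(45) = 0.25
1/G12 - 2*nu12/E1 = 1/7 - 2*0.3/122 = 0.137939 GPa^-1
1/Ex = 0.25/122 + 0.25/6 + 0.137939*0.25 = 0.0782006 GPa^-1
Ex = 12.79 GPa

12.79 GPa


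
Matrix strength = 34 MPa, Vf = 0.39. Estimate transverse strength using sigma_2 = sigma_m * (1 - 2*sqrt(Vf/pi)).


factor = 1 - 2*sqrt(0.39/pi) = 0.2953
sigma_2 = 34 * 0.2953 = 10.04 MPa

10.04 MPa


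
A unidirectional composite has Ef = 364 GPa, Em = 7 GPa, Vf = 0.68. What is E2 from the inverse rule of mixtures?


1/E2 = Vf/Ef + (1-Vf)/Em = 0.68/364 + 0.32/7
E2 = 21.02 GPa

21.02 GPa


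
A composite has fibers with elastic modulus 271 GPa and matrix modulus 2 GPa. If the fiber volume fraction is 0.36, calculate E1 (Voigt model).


E1 = Ef*Vf + Em*(1-Vf) = 271*0.36 + 2*0.64 = 98.84 GPa

98.84 GPa


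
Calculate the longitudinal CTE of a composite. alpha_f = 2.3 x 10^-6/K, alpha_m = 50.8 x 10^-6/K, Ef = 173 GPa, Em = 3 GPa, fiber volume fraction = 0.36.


E1 = Ef*Vf + Em*(1-Vf) = 64.2
alpha_1 = (alpha_f*Ef*Vf + alpha_m*Em*(1-Vf))/E1 = 3.75 x 10^-6/K

3.75 x 10^-6/K


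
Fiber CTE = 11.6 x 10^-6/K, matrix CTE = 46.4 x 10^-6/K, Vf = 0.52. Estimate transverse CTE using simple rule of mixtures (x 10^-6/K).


alpha_2 = alpha_f*Vf + alpha_m*(1-Vf) = 11.6*0.52 + 46.4*0.48 = 28.3 x 10^-6/K

28.3 x 10^-6/K


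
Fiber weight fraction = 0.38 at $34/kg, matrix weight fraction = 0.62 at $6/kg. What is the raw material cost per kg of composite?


Cost = cost_f*Wf + cost_m*Wm = 34*0.38 + 6*0.62 = $16.64/kg

$16.64/kg


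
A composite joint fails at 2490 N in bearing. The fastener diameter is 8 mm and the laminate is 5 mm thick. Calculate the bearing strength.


sigma_br = F/(d*h) = 2490/(8*5) = 62.3 MPa

62.3 MPa


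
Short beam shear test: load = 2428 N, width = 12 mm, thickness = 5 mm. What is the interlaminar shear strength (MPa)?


ILSS = 3F/(4bh) = 3*2428/(4*12*5) = 30.35 MPa

30.35 MPa


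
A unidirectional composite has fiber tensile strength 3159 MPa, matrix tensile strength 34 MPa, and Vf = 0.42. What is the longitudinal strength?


sigma_1 = sigma_f*Vf + sigma_m*(1-Vf) = 3159*0.42 + 34*0.58 = 1346.5 MPa

1346.5 MPa


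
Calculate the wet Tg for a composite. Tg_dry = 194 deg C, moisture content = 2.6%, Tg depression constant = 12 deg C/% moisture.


Tg_wet = Tg_dry - k*moisture = 194 - 12*2.6 = 162.8 deg C

162.8 deg C


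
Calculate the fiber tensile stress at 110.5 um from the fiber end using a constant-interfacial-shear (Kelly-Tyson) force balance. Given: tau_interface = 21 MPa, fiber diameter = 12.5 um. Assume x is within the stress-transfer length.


Force balance: sigma_f * (pi*d^2/4) = tau * (pi*d) * x  ->  sigma_f = 4 * tau * x / d
sigma_f = 4 * 21 * 110.5 / 12.5 = 742.6 MPa

742.6 MPa


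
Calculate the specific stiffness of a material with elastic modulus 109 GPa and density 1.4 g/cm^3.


Specific stiffness = E/rho = 109/1.4 = 77.9 GPa/(g/cm^3)

77.9 GPa/(g/cm^3)


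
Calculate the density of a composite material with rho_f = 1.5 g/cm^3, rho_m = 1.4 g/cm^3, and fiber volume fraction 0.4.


rho_c = rho_f*Vf + rho_m*(1-Vf) = 1.5*0.4 + 1.4*0.6 = 1.44 g/cm^3

1.44 g/cm^3


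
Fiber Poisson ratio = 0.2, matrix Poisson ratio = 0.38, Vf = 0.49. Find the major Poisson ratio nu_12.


nu_12 = nu_f*Vf + nu_m*(1-Vf) = 0.2*0.49 + 0.38*0.51 = 0.2918

0.2918


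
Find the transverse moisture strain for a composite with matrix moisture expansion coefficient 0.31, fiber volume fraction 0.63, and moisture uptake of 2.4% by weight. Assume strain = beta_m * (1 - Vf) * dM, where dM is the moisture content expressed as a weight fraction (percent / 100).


dM = 2.4/100 = 0.024
strain = beta_m * (1-Vf) * dM = 0.31 * 0.37 * 0.024 = 0.0027528

0.0027528


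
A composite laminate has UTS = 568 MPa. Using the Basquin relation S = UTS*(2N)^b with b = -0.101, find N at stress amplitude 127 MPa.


N = 0.5 * (S/UTS)^(1/b) = 0.5 * (127/568)^(1/-0.101) = 1.3804e+06 cycles

1.3804e+06 cycles


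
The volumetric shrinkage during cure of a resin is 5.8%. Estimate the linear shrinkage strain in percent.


Linear shrinkage ≈ vol_shrink/3 = 5.8/3 = 1.933%

1.933%


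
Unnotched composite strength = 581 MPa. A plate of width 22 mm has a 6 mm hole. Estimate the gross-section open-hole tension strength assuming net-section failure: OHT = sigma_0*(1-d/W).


OHT = sigma_0*(1-d/W) = 581*(1-6/22) = 422.5 MPa

422.5 MPa


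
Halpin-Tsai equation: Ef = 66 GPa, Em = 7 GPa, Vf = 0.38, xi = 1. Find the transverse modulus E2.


eta = (Ef/Em - 1)/(Ef/Em + xi) = (9.4286 - 1)/(9.4286 + 1) = 0.8082
E2 = Em*(1+xi*eta*Vf)/(1-eta*Vf) = 13.21 GPa

13.21 GPa


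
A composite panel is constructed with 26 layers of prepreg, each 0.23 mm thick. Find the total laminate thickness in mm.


h = n * t_ply = 26 * 0.23 = 5.98 mm

5.98 mm


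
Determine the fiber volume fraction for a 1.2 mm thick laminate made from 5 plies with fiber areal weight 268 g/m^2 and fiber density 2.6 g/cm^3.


Vf = n * FAW / (rho_f * h * 1000) = 5 * 268 / (2.6 * 1.2 * 1000) = 0.4295

0.4295


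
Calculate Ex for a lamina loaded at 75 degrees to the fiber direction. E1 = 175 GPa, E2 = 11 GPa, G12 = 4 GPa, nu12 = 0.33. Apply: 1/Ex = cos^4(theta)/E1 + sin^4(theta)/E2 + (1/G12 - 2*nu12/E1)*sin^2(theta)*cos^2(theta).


cos^4(75) = 0.004487, sin^4(75) = 0.870513, sin^2(75)*cos^2(75) = 0.0625
1/G12 - 2*nu12/E1 = 1/4 - 2*0.33/175 = 0.246229 GPa^-1
1/Ex = 0.004487/175 + 0.870513/11 + 0.246229*0.0625 = 0.0945524 GPa^-1
Ex = 10.58 GPa

10.58 GPa


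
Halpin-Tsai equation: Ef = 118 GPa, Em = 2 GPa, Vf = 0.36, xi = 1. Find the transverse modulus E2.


eta = (Ef/Em - 1)/(Ef/Em + xi) = (59.0 - 1)/(59.0 + 1) = 0.9667
E2 = Em*(1+xi*eta*Vf)/(1-eta*Vf) = 4.13 GPa

4.13 GPa


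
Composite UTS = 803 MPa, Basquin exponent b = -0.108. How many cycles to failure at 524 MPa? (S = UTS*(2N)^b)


N = 0.5 * (S/UTS)^(1/b) = 0.5 * (524/803)^(1/-0.108) = 26.0310 cycles

26.0310 cycles


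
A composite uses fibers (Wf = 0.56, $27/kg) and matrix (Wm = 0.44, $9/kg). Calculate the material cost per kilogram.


Cost = cost_f*Wf + cost_m*Wm = 27*0.56 + 9*0.44 = $19.08/kg

$19.08/kg


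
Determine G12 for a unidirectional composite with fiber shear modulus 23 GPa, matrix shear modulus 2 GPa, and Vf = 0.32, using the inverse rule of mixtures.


1/G12 = Vf/Gf + (1-Vf)/Gm = 0.32/23 + 0.68/2
G12 = 2.83 GPa

2.83 GPa


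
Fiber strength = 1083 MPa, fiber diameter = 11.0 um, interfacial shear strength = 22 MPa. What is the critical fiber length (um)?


Lc = sigma_f * d / (2 * tau_i) = 1083 * 11.0 / (2 * 22) = 270.8 um

270.8 um


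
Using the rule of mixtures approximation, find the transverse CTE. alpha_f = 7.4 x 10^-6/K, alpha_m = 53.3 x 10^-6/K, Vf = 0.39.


alpha_2 = alpha_f*Vf + alpha_m*(1-Vf) = 7.4*0.39 + 53.3*0.61 = 35.4 x 10^-6/K

35.4 x 10^-6/K


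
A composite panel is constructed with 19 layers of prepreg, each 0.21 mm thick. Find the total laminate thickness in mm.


h = n * t_ply = 19 * 0.21 = 3.99 mm

3.99 mm


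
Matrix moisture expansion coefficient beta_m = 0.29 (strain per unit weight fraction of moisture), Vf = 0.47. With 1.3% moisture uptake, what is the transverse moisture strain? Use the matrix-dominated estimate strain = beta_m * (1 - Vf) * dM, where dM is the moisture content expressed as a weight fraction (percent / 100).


dM = 1.3/100 = 0.013
strain = beta_m * (1-Vf) * dM = 0.29 * 0.53 * 0.013 = 0.0019981

0.0019981


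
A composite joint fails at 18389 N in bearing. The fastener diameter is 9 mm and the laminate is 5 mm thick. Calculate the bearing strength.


sigma_br = F/(d*h) = 18389/(9*5) = 408.6 MPa

408.6 MPa


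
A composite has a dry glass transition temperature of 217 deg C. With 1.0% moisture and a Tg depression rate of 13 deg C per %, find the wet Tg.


Tg_wet = Tg_dry - k*moisture = 217 - 13*1.0 = 204.0 deg C

204.0 deg C


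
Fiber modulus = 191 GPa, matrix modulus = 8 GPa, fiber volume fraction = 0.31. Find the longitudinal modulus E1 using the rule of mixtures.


E1 = Ef*Vf + Em*(1-Vf) = 191*0.31 + 8*0.69 = 64.73 GPa

64.73 GPa


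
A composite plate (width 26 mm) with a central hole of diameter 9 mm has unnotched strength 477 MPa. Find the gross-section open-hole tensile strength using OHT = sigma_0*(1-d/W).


OHT = sigma_0*(1-d/W) = 477*(1-9/26) = 311.9 MPa

311.9 MPa


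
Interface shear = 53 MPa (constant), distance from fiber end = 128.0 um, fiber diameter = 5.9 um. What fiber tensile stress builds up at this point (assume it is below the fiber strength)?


Force balance: sigma_f * (pi*d^2/4) = tau * (pi*d) * x  ->  sigma_f = 4 * tau * x / d
sigma_f = 4 * 53 * 128.0 / 5.9 = 4599.3 MPa

4599.3 MPa


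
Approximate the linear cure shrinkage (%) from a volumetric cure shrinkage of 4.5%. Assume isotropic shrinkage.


Linear shrinkage ≈ vol_shrink/3 = 4.5/3 = 1.5%

1.5%


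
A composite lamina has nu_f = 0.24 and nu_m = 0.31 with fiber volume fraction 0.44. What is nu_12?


nu_12 = nu_f*Vf + nu_m*(1-Vf) = 0.24*0.44 + 0.31*0.56 = 0.2792

0.2792


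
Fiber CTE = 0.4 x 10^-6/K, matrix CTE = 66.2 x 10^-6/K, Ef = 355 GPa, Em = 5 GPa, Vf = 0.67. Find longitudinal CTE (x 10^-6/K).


E1 = Ef*Vf + Em*(1-Vf) = 239.5
alpha_1 = (alpha_f*Ef*Vf + alpha_m*Em*(1-Vf))/E1 = 0.85 x 10^-6/K

0.85 x 10^-6/K


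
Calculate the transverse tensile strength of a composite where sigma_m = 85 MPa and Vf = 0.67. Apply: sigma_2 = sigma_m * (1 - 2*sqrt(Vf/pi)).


factor = 1 - 2*sqrt(0.67/pi) = 0.0764
sigma_2 = 85 * 0.0764 = 6.49 MPa

6.49 MPa


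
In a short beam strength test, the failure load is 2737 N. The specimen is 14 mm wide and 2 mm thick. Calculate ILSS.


ILSS = 3F/(4bh) = 3*2737/(4*14*2) = 73.31 MPa

73.31 MPa


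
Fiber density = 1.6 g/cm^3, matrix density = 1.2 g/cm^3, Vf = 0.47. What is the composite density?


rho_c = rho_f*Vf + rho_m*(1-Vf) = 1.6*0.47 + 1.2*0.53 = 1.388 g/cm^3

1.388 g/cm^3


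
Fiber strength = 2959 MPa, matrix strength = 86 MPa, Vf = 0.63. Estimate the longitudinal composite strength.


sigma_1 = sigma_f*Vf + sigma_m*(1-Vf) = 2959*0.63 + 86*0.37 = 1896.0 MPa

1896.0 MPa


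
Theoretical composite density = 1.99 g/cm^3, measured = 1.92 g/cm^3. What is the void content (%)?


Void% = (rho_theo - rho_actual)/rho_theo * 100 = (1.99 - 1.92)/1.99 * 100 = 3.52%

3.52%


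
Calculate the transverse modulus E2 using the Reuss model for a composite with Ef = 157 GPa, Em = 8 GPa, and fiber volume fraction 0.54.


1/E2 = Vf/Ef + (1-Vf)/Em = 0.54/157 + 0.46/8
E2 = 16.41 GPa

16.41 GPa


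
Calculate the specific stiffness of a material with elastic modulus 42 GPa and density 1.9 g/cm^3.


Specific stiffness = E/rho = 42/1.9 = 22.1 GPa/(g/cm^3)

22.1 GPa/(g/cm^3)


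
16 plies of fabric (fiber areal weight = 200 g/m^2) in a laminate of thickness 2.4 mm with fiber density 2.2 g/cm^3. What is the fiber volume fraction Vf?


Vf = n * FAW / (rho_f * h * 1000) = 16 * 200 / (2.2 * 2.4 * 1000) = 0.6061

0.6061


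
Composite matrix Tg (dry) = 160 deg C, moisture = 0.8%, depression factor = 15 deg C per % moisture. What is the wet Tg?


Tg_wet = Tg_dry - k*moisture = 160 - 15*0.8 = 148.0 deg C

148.0 deg C


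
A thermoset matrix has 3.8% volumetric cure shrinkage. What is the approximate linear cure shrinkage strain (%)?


Linear shrinkage ≈ vol_shrink/3 = 3.8/3 = 1.267%

1.267%


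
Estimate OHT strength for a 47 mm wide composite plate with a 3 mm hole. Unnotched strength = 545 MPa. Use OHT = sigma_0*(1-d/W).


OHT = sigma_0*(1-d/W) = 545*(1-3/47) = 510.2 MPa

510.2 MPa


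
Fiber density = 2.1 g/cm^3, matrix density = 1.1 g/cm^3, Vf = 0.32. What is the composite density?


rho_c = rho_f*Vf + rho_m*(1-Vf) = 2.1*0.32 + 1.1*0.68 = 1.42 g/cm^3

1.42 g/cm^3


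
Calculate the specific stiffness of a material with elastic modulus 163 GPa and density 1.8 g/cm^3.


Specific stiffness = E/rho = 163/1.8 = 90.6 GPa/(g/cm^3)

90.6 GPa/(g/cm^3)


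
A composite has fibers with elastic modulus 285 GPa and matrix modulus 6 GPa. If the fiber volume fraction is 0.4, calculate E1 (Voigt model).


E1 = Ef*Vf + Em*(1-Vf) = 285*0.4 + 6*0.6 = 117.6 GPa

117.6 GPa


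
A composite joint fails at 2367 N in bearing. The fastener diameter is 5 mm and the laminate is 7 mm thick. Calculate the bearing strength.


sigma_br = F/(d*h) = 2367/(5*7) = 67.6 MPa

67.6 MPa


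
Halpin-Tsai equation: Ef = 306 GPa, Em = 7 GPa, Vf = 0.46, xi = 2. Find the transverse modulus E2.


eta = (Ef/Em - 1)/(Ef/Em + xi) = (43.7143 - 1)/(43.7143 + 2) = 0.9344
E2 = Em*(1+xi*eta*Vf)/(1-eta*Vf) = 22.83 GPa

22.83 GPa


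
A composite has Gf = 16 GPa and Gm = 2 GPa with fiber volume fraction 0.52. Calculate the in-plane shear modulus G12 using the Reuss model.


1/G12 = Vf/Gf + (1-Vf)/Gm = 0.52/16 + 0.48/2
G12 = 3.67 GPa

3.67 GPa


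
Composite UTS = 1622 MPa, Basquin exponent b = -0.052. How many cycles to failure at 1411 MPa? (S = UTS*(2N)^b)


N = 0.5 * (S/UTS)^(1/b) = 0.5 * (1411/1622)^(1/-0.052) = 7.2927 cycles

7.2927 cycles


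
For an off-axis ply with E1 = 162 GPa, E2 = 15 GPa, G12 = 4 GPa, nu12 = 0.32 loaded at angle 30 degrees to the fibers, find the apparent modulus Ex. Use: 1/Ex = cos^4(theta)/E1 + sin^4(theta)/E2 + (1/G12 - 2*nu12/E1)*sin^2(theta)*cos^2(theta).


cos^4(30) = 0.5625, sin^4(30) = 0.0625, sin^2(30)*cos^2(30) = 0.1875
1/G12 - 2*nu12/E1 = 1/4 - 2*0.32/162 = 0.246049 GPa^-1
1/Ex = 0.5625/162 + 0.0625/15 + 0.246049*0.1875 = 0.0537731 GPa^-1
Ex = 18.6 GPa

18.6 GPa


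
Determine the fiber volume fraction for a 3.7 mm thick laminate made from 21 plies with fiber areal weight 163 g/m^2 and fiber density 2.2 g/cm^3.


Vf = n * FAW / (rho_f * h * 1000) = 21 * 163 / (2.2 * 3.7 * 1000) = 0.4205

0.4205


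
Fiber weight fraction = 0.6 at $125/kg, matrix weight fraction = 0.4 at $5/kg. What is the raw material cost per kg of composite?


Cost = cost_f*Wf + cost_m*Wm = 125*0.6 + 5*0.4 = $77.0/kg

$77.0/kg


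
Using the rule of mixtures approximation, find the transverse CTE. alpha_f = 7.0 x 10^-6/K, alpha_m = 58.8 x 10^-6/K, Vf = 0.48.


alpha_2 = alpha_f*Vf + alpha_m*(1-Vf) = 7.0*0.48 + 58.8*0.52 = 33.9 x 10^-6/K

33.9 x 10^-6/K


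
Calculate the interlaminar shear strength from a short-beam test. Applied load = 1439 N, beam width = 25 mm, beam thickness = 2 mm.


ILSS = 3F/(4bh) = 3*1439/(4*25*2) = 21.59 MPa

21.59 MPa


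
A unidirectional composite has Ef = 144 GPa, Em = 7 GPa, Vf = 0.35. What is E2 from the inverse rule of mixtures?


1/E2 = Vf/Ef + (1-Vf)/Em = 0.35/144 + 0.65/7
E2 = 10.49 GPa

10.49 GPa


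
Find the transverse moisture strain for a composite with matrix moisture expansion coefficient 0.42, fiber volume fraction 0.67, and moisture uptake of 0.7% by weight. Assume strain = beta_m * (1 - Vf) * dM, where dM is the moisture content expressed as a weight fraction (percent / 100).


dM = 0.7/100 = 0.007
strain = beta_m * (1-Vf) * dM = 0.42 * 0.33 * 0.007 = 0.0009702

0.0009702


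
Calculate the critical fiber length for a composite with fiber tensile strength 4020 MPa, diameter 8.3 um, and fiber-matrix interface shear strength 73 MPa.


Lc = sigma_f * d / (2 * tau_i) = 4020 * 8.3 / (2 * 73) = 228.5 um

228.5 um


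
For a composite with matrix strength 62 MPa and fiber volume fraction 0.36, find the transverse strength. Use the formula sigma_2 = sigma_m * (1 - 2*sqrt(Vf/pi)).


factor = 1 - 2*sqrt(0.36/pi) = 0.323
sigma_2 = 62 * 0.323 = 20.02 MPa

20.02 MPa


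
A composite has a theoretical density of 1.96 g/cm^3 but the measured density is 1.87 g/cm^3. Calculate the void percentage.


Void% = (rho_theo - rho_actual)/rho_theo * 100 = (1.96 - 1.87)/1.96 * 100 = 4.59%

4.59%


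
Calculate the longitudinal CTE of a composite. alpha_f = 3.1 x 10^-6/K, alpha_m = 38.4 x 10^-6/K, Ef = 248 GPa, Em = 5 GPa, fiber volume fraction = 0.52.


E1 = Ef*Vf + Em*(1-Vf) = 131.36
alpha_1 = (alpha_f*Ef*Vf + alpha_m*Em*(1-Vf))/E1 = 3.74 x 10^-6/K

3.74 x 10^-6/K


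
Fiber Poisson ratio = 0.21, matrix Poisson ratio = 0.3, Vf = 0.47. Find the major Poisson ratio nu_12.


nu_12 = nu_f*Vf + nu_m*(1-Vf) = 0.21*0.47 + 0.3*0.53 = 0.2577

0.2577


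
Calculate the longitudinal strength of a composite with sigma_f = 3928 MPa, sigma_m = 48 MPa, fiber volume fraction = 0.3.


sigma_1 = sigma_f*Vf + sigma_m*(1-Vf) = 3928*0.3 + 48*0.7 = 1212.0 MPa

1212.0 MPa


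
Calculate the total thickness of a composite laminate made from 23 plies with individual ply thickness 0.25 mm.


h = n * t_ply = 23 * 0.25 = 5.75 mm

5.75 mm


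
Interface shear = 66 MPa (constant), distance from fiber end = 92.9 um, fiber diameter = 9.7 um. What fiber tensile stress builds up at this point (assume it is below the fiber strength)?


Force balance: sigma_f * (pi*d^2/4) = tau * (pi*d) * x  ->  sigma_f = 4 * tau * x / d
sigma_f = 4 * 66 * 92.9 / 9.7 = 2528.4 MPa

2528.4 MPa


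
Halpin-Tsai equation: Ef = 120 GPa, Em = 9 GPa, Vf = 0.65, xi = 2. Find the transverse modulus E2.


eta = (Ef/Em - 1)/(Ef/Em + xi) = (13.3333 - 1)/(13.3333 + 2) = 0.8043
E2 = Em*(1+xi*eta*Vf)/(1-eta*Vf) = 38.58 GPa

38.58 GPa


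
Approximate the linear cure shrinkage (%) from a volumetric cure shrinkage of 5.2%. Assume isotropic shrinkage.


Linear shrinkage ≈ vol_shrink/3 = 5.2/3 = 1.733%

1.733%


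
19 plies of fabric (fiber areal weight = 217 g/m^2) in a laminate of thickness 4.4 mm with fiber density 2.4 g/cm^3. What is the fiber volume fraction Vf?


Vf = n * FAW / (rho_f * h * 1000) = 19 * 217 / (2.4 * 4.4 * 1000) = 0.3904

0.3904


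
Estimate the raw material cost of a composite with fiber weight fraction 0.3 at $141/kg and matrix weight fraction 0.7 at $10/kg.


Cost = cost_f*Wf + cost_m*Wm = 141*0.3 + 10*0.7 = $49.3/kg

$49.3/kg


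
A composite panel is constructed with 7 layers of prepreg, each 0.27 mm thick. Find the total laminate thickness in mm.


h = n * t_ply = 7 * 0.27 = 1.89 mm

1.89 mm


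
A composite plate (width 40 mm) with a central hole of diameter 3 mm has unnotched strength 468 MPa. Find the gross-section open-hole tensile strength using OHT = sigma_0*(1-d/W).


OHT = sigma_0*(1-d/W) = 468*(1-3/40) = 432.9 MPa

432.9 MPa


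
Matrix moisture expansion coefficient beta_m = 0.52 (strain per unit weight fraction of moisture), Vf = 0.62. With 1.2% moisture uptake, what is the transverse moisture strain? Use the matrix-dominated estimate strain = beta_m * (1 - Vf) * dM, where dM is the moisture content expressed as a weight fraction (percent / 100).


dM = 1.2/100 = 0.012
strain = beta_m * (1-Vf) * dM = 0.52 * 0.38 * 0.012 = 0.0023712

0.0023712


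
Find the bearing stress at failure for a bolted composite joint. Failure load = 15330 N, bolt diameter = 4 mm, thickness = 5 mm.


sigma_br = F/(d*h) = 15330/(4*5) = 766.5 MPa

766.5 MPa


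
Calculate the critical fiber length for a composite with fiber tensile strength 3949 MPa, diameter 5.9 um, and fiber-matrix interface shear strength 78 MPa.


Lc = sigma_f * d / (2 * tau_i) = 3949 * 5.9 / (2 * 78) = 149.4 um

149.4 um


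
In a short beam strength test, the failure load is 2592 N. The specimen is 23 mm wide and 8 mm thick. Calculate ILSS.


ILSS = 3F/(4bh) = 3*2592/(4*23*8) = 10.57 MPa

10.57 MPa


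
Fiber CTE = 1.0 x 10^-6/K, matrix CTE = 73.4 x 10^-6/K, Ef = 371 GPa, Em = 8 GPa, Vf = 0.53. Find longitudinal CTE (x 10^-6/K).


E1 = Ef*Vf + Em*(1-Vf) = 200.39
alpha_1 = (alpha_f*Ef*Vf + alpha_m*Em*(1-Vf))/E1 = 2.36 x 10^-6/K

2.36 x 10^-6/K


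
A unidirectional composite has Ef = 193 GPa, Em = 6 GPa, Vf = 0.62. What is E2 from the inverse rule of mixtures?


1/E2 = Vf/Ef + (1-Vf)/Em = 0.62/193 + 0.38/6
E2 = 15.03 GPa

15.03 GPa


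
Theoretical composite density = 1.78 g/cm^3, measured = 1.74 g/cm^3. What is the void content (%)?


Void% = (rho_theo - rho_actual)/rho_theo * 100 = (1.78 - 1.74)/1.78 * 100 = 2.25%

2.25%


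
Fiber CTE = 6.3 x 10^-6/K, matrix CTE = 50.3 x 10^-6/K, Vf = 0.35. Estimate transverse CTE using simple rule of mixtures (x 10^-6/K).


alpha_2 = alpha_f*Vf + alpha_m*(1-Vf) = 6.3*0.35 + 50.3*0.65 = 34.9 x 10^-6/K

34.9 x 10^-6/K


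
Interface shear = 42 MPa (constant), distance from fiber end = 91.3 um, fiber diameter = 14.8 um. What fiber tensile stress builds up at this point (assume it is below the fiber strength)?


Force balance: sigma_f * (pi*d^2/4) = tau * (pi*d) * x  ->  sigma_f = 4 * tau * x / d
sigma_f = 4 * 42 * 91.3 / 14.8 = 1036.4 MPa

1036.4 MPa


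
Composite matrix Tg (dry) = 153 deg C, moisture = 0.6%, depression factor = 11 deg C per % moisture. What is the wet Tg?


Tg_wet = Tg_dry - k*moisture = 153 - 11*0.6 = 146.4 deg C

146.4 deg C


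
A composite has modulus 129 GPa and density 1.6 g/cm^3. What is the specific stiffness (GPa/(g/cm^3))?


Specific stiffness = E/rho = 129/1.6 = 80.6 GPa/(g/cm^3)

80.6 GPa/(g/cm^3)


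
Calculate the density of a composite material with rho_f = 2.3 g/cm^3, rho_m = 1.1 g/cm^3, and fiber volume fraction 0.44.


rho_c = rho_f*Vf + rho_m*(1-Vf) = 2.3*0.44 + 1.1*0.56 = 1.628 g/cm^3

1.628 g/cm^3


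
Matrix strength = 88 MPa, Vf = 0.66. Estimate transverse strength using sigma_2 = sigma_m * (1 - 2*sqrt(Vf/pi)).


factor = 1 - 2*sqrt(0.66/pi) = 0.0833
sigma_2 = 88 * 0.0833 = 7.33 MPa

7.33 MPa


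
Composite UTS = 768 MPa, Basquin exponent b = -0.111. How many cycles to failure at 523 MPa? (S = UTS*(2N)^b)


N = 0.5 * (S/UTS)^(1/b) = 0.5 * (523/768)^(1/-0.111) = 15.9298 cycles

15.9298 cycles


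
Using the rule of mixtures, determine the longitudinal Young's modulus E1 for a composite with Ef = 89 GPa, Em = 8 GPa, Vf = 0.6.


E1 = Ef*Vf + Em*(1-Vf) = 89*0.6 + 8*0.4 = 56.6 GPa

56.6 GPa


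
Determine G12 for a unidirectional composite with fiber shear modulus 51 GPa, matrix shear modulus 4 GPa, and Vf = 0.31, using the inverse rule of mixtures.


1/G12 = Vf/Gf + (1-Vf)/Gm = 0.31/51 + 0.69/4
G12 = 5.6 GPa

5.6 GPa


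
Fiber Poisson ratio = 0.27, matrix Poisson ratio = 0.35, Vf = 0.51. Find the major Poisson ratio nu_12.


nu_12 = nu_f*Vf + nu_m*(1-Vf) = 0.27*0.51 + 0.35*0.49 = 0.3092

0.3092


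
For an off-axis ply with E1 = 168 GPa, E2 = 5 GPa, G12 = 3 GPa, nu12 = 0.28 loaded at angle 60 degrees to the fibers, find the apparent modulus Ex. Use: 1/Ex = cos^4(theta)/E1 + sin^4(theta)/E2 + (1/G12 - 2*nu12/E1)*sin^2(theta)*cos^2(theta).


cos^4(60) = 0.0625, sin^4(60) = 0.5625, sin^2(60)*cos^2(60) = 0.1875
1/G12 - 2*nu12/E1 = 1/3 - 2*0.28/168 = 0.33 GPa^-1
1/Ex = 0.0625/168 + 0.5625/5 + 0.33*0.1875 = 0.174747 GPa^-1
Ex = 5.72 GPa

5.72 GPa


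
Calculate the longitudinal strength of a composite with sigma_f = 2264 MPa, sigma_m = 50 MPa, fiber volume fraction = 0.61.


sigma_1 = sigma_f*Vf + sigma_m*(1-Vf) = 2264*0.61 + 50*0.39 = 1400.5 MPa

1400.5 MPa


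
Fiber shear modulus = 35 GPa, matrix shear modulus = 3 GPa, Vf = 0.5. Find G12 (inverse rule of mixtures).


1/G12 = Vf/Gf + (1-Vf)/Gm = 0.5/35 + 0.5/3
G12 = 5.53 GPa

5.53 GPa


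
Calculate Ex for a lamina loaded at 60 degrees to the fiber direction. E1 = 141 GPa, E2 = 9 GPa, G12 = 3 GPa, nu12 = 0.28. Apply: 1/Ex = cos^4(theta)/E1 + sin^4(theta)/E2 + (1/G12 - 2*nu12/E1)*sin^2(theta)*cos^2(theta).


cos^4(60) = 0.0625, sin^4(60) = 0.5625, sin^2(60)*cos^2(60) = 0.1875
1/G12 - 2*nu12/E1 = 1/3 - 2*0.28/141 = 0.329362 GPa^-1
1/Ex = 0.0625/141 + 0.5625/9 + 0.329362*0.1875 = 0.1246986 GPa^-1
Ex = 8.02 GPa

8.02 GPa


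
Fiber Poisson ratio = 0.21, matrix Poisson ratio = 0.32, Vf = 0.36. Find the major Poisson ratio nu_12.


nu_12 = nu_f*Vf + nu_m*(1-Vf) = 0.21*0.36 + 0.32*0.64 = 0.2804

0.2804


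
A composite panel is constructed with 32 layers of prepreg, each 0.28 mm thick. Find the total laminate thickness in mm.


h = n * t_ply = 32 * 0.28 = 8.96 mm

8.96 mm


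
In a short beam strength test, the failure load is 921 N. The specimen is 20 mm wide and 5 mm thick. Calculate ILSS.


ILSS = 3F/(4bh) = 3*921/(4*20*5) = 6.91 MPa

6.91 MPa


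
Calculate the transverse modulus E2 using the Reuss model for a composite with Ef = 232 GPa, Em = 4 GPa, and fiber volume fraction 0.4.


1/E2 = Vf/Ef + (1-Vf)/Em = 0.4/232 + 0.6/4
E2 = 6.59 GPa

6.59 GPa


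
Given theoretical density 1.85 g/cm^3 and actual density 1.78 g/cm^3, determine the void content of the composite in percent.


Void% = (rho_theo - rho_actual)/rho_theo * 100 = (1.85 - 1.78)/1.85 * 100 = 3.78%

3.78%


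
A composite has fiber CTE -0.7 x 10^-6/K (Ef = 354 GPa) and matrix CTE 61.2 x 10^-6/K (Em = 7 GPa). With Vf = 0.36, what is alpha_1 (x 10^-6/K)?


E1 = Ef*Vf + Em*(1-Vf) = 131.92
alpha_1 = (alpha_f*Ef*Vf + alpha_m*Em*(1-Vf))/E1 = 1.4 x 10^-6/K

1.4 x 10^-6/K


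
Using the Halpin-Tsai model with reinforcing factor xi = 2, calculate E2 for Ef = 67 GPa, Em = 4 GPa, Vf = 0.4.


eta = (Ef/Em - 1)/(Ef/Em + xi) = (16.75 - 1)/(16.75 + 2) = 0.84
E2 = Em*(1+xi*eta*Vf)/(1-eta*Vf) = 10.07 GPa

10.07 GPa


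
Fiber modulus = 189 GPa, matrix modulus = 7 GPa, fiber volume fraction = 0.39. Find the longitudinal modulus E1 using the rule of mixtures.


E1 = Ef*Vf + Em*(1-Vf) = 189*0.39 + 7*0.61 = 77.98 GPa

77.98 GPa


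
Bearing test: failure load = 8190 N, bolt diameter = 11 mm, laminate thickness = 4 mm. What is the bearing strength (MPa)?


sigma_br = F/(d*h) = 8190/(11*4) = 186.1 MPa

186.1 MPa


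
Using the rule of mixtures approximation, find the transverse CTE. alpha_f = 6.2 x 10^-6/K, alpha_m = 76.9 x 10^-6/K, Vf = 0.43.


alpha_2 = alpha_f*Vf + alpha_m*(1-Vf) = 6.2*0.43 + 76.9*0.57 = 46.5 x 10^-6/K

46.5 x 10^-6/K


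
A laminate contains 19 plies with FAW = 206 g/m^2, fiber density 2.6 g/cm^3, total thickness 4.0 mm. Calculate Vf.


Vf = n * FAW / (rho_f * h * 1000) = 19 * 206 / (2.6 * 4.0 * 1000) = 0.3763

0.3763


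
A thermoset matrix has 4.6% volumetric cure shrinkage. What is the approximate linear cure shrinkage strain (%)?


Linear shrinkage ≈ vol_shrink/3 = 4.6/3 = 1.533%

1.533%


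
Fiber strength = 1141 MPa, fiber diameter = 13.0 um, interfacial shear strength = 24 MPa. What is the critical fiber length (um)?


Lc = sigma_f * d / (2 * tau_i) = 1141 * 13.0 / (2 * 24) = 309.0 um

309.0 um


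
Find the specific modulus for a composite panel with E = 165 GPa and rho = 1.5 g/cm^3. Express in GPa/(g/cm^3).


Specific stiffness = E/rho = 165/1.5 = 110.0 GPa/(g/cm^3)

110.0 GPa/(g/cm^3)


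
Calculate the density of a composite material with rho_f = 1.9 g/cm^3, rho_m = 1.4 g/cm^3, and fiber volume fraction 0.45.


rho_c = rho_f*Vf + rho_m*(1-Vf) = 1.9*0.45 + 1.4*0.55 = 1.625 g/cm^3

1.625 g/cm^3


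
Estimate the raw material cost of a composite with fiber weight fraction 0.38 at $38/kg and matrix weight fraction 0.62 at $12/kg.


Cost = cost_f*Wf + cost_m*Wm = 38*0.38 + 12*0.62 = $21.88/kg

$21.88/kg


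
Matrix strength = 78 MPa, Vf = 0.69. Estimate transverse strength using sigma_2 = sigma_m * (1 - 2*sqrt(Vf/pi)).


factor = 1 - 2*sqrt(0.69/pi) = 0.0627
sigma_2 = 78 * 0.0627 = 4.89 MPa

4.89 MPa


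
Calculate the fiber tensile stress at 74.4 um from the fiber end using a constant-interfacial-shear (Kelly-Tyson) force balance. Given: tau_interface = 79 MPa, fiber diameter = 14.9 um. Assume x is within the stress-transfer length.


Force balance: sigma_f * (pi*d^2/4) = tau * (pi*d) * x  ->  sigma_f = 4 * tau * x / d
sigma_f = 4 * 79 * 74.4 / 14.9 = 1577.9 MPa

1577.9 MPa


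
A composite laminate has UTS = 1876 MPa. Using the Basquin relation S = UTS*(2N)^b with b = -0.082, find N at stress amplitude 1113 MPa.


N = 0.5 * (S/UTS)^(1/b) = 0.5 * (1113/1876)^(1/-0.082) = 291.1143 cycles

291.1143 cycles


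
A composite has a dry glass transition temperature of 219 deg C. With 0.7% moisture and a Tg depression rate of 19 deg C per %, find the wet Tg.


Tg_wet = Tg_dry - k*moisture = 219 - 19*0.7 = 205.7 deg C

205.7 deg C


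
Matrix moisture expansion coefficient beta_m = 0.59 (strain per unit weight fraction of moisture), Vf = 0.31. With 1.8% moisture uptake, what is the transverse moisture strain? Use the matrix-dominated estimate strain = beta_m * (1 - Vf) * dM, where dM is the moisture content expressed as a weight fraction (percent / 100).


dM = 1.8/100 = 0.018
strain = beta_m * (1-Vf) * dM = 0.59 * 0.69 * 0.018 = 0.0073278

0.0073278


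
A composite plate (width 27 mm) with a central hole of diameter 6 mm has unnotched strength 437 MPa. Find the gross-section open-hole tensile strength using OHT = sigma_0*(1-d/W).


OHT = sigma_0*(1-d/W) = 437*(1-6/27) = 339.9 MPa

339.9 MPa


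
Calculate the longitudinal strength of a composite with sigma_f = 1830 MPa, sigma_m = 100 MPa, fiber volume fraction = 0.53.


sigma_1 = sigma_f*Vf + sigma_m*(1-Vf) = 1830*0.53 + 100*0.47 = 1016.9 MPa

1016.9 MPa


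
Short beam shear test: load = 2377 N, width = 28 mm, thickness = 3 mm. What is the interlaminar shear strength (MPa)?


ILSS = 3F/(4bh) = 3*2377/(4*28*3) = 21.22 MPa

21.22 MPa


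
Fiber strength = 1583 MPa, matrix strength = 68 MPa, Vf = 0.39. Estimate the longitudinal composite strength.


sigma_1 = sigma_f*Vf + sigma_m*(1-Vf) = 1583*0.39 + 68*0.61 = 658.9 MPa

658.9 MPa


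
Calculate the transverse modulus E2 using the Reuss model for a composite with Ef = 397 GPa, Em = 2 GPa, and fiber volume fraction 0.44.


1/E2 = Vf/Ef + (1-Vf)/Em = 0.44/397 + 0.56/2
E2 = 3.56 GPa

3.56 GPa


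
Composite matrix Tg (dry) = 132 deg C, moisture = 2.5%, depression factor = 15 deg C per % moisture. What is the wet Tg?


Tg_wet = Tg_dry - k*moisture = 132 - 15*2.5 = 94.5 deg C

94.5 deg C


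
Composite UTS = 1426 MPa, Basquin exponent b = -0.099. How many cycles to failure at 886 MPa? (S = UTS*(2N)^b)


N = 0.5 * (S/UTS)^(1/b) = 0.5 * (886/1426)^(1/-0.099) = 61.1935 cycles

61.1935 cycles


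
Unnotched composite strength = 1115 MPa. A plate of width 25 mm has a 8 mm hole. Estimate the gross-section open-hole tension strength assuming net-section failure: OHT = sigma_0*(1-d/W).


OHT = sigma_0*(1-d/W) = 1115*(1-8/25) = 758.2 MPa

758.2 MPa


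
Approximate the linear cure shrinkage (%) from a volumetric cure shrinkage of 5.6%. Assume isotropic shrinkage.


Linear shrinkage ≈ vol_shrink/3 = 5.6/3 = 1.867%

1.867%


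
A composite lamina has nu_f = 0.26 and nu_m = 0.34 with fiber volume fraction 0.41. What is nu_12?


nu_12 = nu_f*Vf + nu_m*(1-Vf) = 0.26*0.41 + 0.34*0.59 = 0.3072

0.3072


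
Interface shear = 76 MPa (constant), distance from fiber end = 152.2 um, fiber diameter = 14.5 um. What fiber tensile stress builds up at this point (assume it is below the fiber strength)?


Force balance: sigma_f * (pi*d^2/4) = tau * (pi*d) * x  ->  sigma_f = 4 * tau * x / d
sigma_f = 4 * 76 * 152.2 / 14.5 = 3191.0 MPa

3191.0 MPa


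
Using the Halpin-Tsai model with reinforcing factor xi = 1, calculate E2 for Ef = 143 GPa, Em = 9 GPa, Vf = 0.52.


eta = (Ef/Em - 1)/(Ef/Em + xi) = (15.8889 - 1)/(15.8889 + 1) = 0.8816
E2 = Em*(1+xi*eta*Vf)/(1-eta*Vf) = 24.24 GPa

24.24 GPa


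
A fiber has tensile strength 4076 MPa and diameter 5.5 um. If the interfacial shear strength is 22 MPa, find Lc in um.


Lc = sigma_f * d / (2 * tau_i) = 4076 * 5.5 / (2 * 22) = 509.5 um

509.5 um


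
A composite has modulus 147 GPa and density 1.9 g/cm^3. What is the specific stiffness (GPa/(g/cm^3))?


Specific stiffness = E/rho = 147/1.9 = 77.4 GPa/(g/cm^3)

77.4 GPa/(g/cm^3)


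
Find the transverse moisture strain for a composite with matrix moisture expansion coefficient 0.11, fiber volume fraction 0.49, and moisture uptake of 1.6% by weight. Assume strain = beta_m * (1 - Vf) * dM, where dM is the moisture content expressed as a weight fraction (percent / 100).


dM = 1.6/100 = 0.016
strain = beta_m * (1-Vf) * dM = 0.11 * 0.51 * 0.016 = 0.0008976

0.0008976


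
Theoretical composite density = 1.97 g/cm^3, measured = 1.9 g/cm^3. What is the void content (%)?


Void% = (rho_theo - rho_actual)/rho_theo * 100 = (1.97 - 1.9)/1.97 * 100 = 3.55%

3.55%


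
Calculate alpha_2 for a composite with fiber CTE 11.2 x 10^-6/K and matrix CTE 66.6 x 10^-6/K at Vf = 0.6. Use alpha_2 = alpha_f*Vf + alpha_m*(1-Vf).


alpha_2 = alpha_f*Vf + alpha_m*(1-Vf) = 11.2*0.6 + 66.6*0.4 = 33.4 x 10^-6/K

33.4 x 10^-6/K


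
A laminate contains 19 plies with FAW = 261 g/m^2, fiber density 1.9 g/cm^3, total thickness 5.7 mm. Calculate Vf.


Vf = n * FAW / (rho_f * h * 1000) = 19 * 261 / (1.9 * 5.7 * 1000) = 0.4579

0.4579


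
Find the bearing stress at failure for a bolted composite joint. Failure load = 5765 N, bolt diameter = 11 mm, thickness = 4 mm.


sigma_br = F/(d*h) = 5765/(11*4) = 131.0 MPa

131.0 MPa


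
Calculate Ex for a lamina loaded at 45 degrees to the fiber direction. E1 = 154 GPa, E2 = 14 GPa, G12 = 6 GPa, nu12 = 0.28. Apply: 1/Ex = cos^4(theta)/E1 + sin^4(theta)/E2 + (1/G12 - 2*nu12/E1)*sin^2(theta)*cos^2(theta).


cos^4(45) = 0.25, sin^4(45) = 0.25, sin^2(45)*cos^2(45) = 0.25
1/G12 - 2*nu12/E1 = 1/6 - 2*0.28/154 = 0.16303 GPa^-1
1/Ex = 0.25/154 + 0.25/14 + 0.16303*0.25 = 0.0602381 GPa^-1
Ex = 16.6 GPa

16.6 GPa


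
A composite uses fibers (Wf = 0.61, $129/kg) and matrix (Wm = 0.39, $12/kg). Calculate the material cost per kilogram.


Cost = cost_f*Wf + cost_m*Wm = 129*0.61 + 12*0.39 = $83.37/kg

$83.37/kg


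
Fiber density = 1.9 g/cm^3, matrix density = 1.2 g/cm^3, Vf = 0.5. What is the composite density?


rho_c = rho_f*Vf + rho_m*(1-Vf) = 1.9*0.5 + 1.2*0.5 = 1.55 g/cm^3

1.55 g/cm^3


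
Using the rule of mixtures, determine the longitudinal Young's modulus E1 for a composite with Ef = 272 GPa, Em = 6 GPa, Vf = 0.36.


E1 = Ef*Vf + Em*(1-Vf) = 272*0.36 + 6*0.64 = 101.76 GPa

101.76 GPa


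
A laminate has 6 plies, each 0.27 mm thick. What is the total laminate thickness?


h = n * t_ply = 6 * 0.27 = 1.62 mm

1.62 mm


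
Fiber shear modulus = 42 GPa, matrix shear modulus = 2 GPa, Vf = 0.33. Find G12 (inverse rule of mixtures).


1/G12 = Vf/Gf + (1-Vf)/Gm = 0.33/42 + 0.67/2
G12 = 2.92 GPa

2.92 GPa


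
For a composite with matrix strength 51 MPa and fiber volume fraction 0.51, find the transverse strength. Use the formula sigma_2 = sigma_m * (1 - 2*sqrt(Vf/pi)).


factor = 1 - 2*sqrt(0.51/pi) = 0.1942
sigma_2 = 51 * 0.1942 = 9.9 MPa

9.9 MPa
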